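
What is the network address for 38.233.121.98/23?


IP:   00100110.11101001.01111001.01100010
Mask: 11111111.11111111.11111110.00000000
AND operation:
Net:  00100110.11101001.01111000.00000000
Network: 38.233.120.0/23


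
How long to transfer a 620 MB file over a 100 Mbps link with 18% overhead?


Effective throughput = 100 * (1 - 18/100) = 82 Mbps
File size in Mb = 620 * 8 = 4960 Mb
Time = 4960 / 82
Time = 60.4878 seconds


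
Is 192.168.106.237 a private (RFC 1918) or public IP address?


RFC 1918 private ranges:
  10.0.0.0/8 (10.0.0.0 - 10.255.255.255)
  172.16.0.0/12 (172.16.0.0 - 172.31.255.255)
  192.168.0.0/16 (192.168.0.0 - 192.168.255.255)
Private (in 192.168.0.0/16)


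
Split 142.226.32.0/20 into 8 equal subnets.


New prefix = 20 + 3 = 23
Each subnet has 512 addresses
  142.226.32.0/23
  142.226.34.0/23
  142.226.36.0/23
  142.226.38.0/23
  142.226.40.0/23
  142.226.42.0/23
  142.226.44.0/23
  142.226.46.0/23
Subnets: 142.226.32.0/23, 142.226.34.0/23, 142.226.36.0/23, 142.226.38.0/23, 142.226.40.0/23, 142.226.42.0/23, 142.226.44.0/23, 142.226.46.0/23


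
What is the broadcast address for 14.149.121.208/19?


Network: 14.149.96.0/19
Host bits = 13
Set all host bits to 1:
Broadcast: 14.149.127.255


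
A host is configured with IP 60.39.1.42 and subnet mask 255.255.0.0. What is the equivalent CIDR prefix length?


Binary: 11111111.11111111.00000000.00000000
Count leading 1s
Prefix: /16


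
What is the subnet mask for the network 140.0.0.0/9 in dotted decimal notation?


/9 means 9 network bits, 23 host bits
Binary: 11111111100000000000000000000000
Mask: 255.128.0.0


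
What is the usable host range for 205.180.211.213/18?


Network: 205.180.192.0
Broadcast: 205.180.255.255
First usable = network + 1
Last usable = broadcast - 1
Range: 205.180.192.1 to 205.180.255.254


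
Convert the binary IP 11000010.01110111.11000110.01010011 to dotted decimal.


11000010 = 194
01110111 = 119
11000110 = 198
01010011 = 83
IP: 194.119.198.83


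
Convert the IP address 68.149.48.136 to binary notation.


68 = 01000100
149 = 10010101
48 = 00110000
136 = 10001000
Binary: 01000100.10010101.00110000.10001000


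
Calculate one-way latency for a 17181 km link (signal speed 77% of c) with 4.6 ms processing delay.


Speed = 0.77 * 3e5 km/s = 231000 km/s
Propagation delay = 17181 / 231000 = 0.0744 s = 74.3766 ms
Processing delay = 4.6 ms
Total one-way latency = 78.9766 ms


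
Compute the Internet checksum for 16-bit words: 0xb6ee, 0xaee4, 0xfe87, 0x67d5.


Sum all words (with carry folding):
+ 0xb6ee = 0xb6ee
+ 0xaee4 = 0x65d3
+ 0xfe87 = 0x645b
+ 0x67d5 = 0xcc30
One's complement: ~0xcc30
Checksum = 0x33cf


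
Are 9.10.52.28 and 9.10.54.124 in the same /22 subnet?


Mask: 255.255.252.0
9.10.52.28 AND mask = 9.10.52.0
9.10.54.124 AND mask = 9.10.52.0
Yes, same subnet (9.10.52.0)


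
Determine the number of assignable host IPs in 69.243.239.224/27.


Host bits = 32 - 27 = 5
Total addresses = 2^5 = 32
Usable = total - 2 (network and broadcast)
Usable hosts: 30


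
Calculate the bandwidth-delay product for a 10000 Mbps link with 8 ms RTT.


BDP = bandwidth * RTT
= 10000 Mbps * 8 ms
= 10000 * 1e6 * 8 / 1000 bits
= 80000000 bits
= 10000000 bytes
= 9765.625 KB
BDP = 80000000 bits (10000000 bytes)


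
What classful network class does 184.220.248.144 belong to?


First octet: 184
Binary: 10111000
10xxxxxx -> Class B (128-191)
Class B, default mask 255.255.0.0 (/16)


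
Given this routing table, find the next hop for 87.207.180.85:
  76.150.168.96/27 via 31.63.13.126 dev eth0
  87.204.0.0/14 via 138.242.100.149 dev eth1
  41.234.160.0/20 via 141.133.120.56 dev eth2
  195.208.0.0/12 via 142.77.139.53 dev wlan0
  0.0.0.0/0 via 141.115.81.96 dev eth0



Longest prefix match for 87.207.180.85:
  /27 76.150.168.96: no
  /14 87.204.0.0: MATCH
  /20 41.234.160.0: no
  /12 195.208.0.0: no
  /0 0.0.0.0: MATCH
Selected: next-hop 138.242.100.149 via eth1 (matched /14)


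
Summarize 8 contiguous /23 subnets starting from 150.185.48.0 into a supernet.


Original prefix: /23
Number of subnets: 8 = 2^3
New prefix = 23 - 3 = 20
Supernet: 150.185.48.0/20


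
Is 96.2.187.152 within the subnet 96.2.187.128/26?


Subnet network: 96.2.187.128
Test IP AND mask: 96.2.187.128
Yes, 96.2.187.152 is in 96.2.187.128/26


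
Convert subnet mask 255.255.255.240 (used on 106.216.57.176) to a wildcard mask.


Subnet mask: 255.255.255.240
Wildcard = 255.255.255.255 - subnet mask
255 - 255 = 0
255 - 255 = 0
255 - 255 = 0
255 - 240 = 15
Wildcard: 0.0.0.15


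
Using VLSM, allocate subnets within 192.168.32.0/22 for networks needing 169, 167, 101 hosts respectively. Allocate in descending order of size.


169 hosts -> /24 (254 usable): 192.168.32.0/24
167 hosts -> /24 (254 usable): 192.168.33.0/24
101 hosts -> /25 (126 usable): 192.168.34.0/25
Allocation: 192.168.32.0/24 (169 hosts, 254 usable); 192.168.33.0/24 (167 hosts, 254 usable); 192.168.34.0/25 (101 hosts, 126 usable)


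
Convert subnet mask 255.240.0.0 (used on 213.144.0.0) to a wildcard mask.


Subnet mask: 255.240.0.0
Wildcard = 255.255.255.255 - subnet mask
255 - 255 = 0
255 - 240 = 15
255 - 0 = 255
255 - 0 = 255
Wildcard: 0.15.255.255


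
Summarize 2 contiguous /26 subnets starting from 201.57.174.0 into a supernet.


Original prefix: /26
Number of subnets: 2 = 2^1
New prefix = 26 - 1 = 25
Supernet: 201.57.174.0/25


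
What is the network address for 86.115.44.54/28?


IP:   01010110.01110011.00101100.00110110
Mask: 11111111.11111111.11111111.11110000
AND operation:
Net:  01010110.01110011.00101100.00110000
Network: 86.115.44.48/28


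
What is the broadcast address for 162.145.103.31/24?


Network: 162.145.103.0/24
Host bits = 8
Set all host bits to 1:
Broadcast: 162.145.103.255


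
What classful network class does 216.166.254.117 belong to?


First octet: 216
Binary: 11011000
110xxxxx -> Class C (192-223)
Class C, default mask 255.255.255.0 (/24)


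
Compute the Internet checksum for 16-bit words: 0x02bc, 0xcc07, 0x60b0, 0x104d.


Sum all words (with carry folding):
+ 0x02bc = 0x02bc
+ 0xcc07 = 0xcec3
+ 0x60b0 = 0x2f74
+ 0x104d = 0x3fc1
One's complement: ~0x3fc1
Checksum = 0xc03e


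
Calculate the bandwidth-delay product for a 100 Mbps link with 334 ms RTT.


BDP = bandwidth * RTT
= 100 Mbps * 334 ms
= 100 * 1e6 * 334 / 1000 bits
= 33400000 bits
= 4175000 bytes
= 4077.1484 KB
BDP = 33400000 bits (4175000 bytes)


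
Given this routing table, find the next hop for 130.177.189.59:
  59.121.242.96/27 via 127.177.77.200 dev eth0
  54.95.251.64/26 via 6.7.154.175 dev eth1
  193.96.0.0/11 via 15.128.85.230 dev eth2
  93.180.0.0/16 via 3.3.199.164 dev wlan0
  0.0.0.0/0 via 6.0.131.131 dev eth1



Longest prefix match for 130.177.189.59:
  /27 59.121.242.96: no
  /26 54.95.251.64: no
  /11 193.96.0.0: no
  /16 93.180.0.0: no
  /0 0.0.0.0: MATCH
Selected: next-hop 6.0.131.131 via eth1 (matched /0)


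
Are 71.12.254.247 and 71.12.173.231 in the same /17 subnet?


Mask: 255.255.128.0
71.12.254.247 AND mask = 71.12.128.0
71.12.173.231 AND mask = 71.12.128.0
Yes, same subnet (71.12.128.0)


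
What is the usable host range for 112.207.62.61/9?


Network: 112.128.0.0
Broadcast: 112.255.255.255
First usable = network + 1
Last usable = broadcast - 1
Range: 112.128.0.1 to 112.255.255.254


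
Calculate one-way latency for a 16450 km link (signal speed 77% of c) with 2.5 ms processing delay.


Speed = 0.77 * 3e5 km/s = 231000 km/s
Propagation delay = 16450 / 231000 = 0.0712 s = 71.2121 ms
Processing delay = 2.5 ms
Total one-way latency = 73.7121 ms


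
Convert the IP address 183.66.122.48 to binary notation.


183 = 10110111
66 = 01000010
122 = 01111010
48 = 00110000
Binary: 10110111.01000010.01111010.00110000


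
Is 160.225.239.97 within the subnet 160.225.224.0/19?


Subnet network: 160.225.224.0
Test IP AND mask: 160.225.224.0
Yes, 160.225.239.97 is in 160.225.224.0/19


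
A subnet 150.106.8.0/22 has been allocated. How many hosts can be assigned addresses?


Host bits = 32 - 22 = 10
Total addresses = 2^10 = 1024
Usable = total - 2 (network and broadcast)
Usable hosts: 1022


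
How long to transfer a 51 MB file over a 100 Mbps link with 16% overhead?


Effective throughput = 100 * (1 - 16/100) = 84 Mbps
File size in Mb = 51 * 8 = 408 Mb
Time = 408 / 84
Time = 4.8571 seconds


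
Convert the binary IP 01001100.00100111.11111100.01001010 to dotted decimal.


01001100 = 76
00100111 = 39
11111100 = 252
01001010 = 74
IP: 76.39.252.74


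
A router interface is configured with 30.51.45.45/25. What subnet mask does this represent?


/25 means 25 network bits, 7 host bits
Binary: 11111111111111111111111110000000
Mask: 255.255.255.128


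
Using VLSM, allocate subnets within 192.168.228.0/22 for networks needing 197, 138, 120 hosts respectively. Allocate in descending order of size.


197 hosts -> /24 (254 usable): 192.168.228.0/24
138 hosts -> /24 (254 usable): 192.168.229.0/24
120 hosts -> /25 (126 usable): 192.168.230.0/25
Allocation: 192.168.228.0/24 (197 hosts, 254 usable); 192.168.229.0/24 (138 hosts, 254 usable); 192.168.230.0/25 (120 hosts, 126 usable)


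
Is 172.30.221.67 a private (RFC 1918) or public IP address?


RFC 1918 private ranges:
  10.0.0.0/8 (10.0.0.0 - 10.255.255.255)
  172.16.0.0/12 (172.16.0.0 - 172.31.255.255)
  192.168.0.0/16 (192.168.0.0 - 192.168.255.255)
Private (in 172.16.0.0/12)


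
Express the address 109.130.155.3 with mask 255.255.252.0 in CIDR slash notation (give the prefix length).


Binary: 11111111.11111111.11111100.00000000
Count leading 1s
Prefix: /22


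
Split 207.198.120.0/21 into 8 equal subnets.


New prefix = 21 + 3 = 24
Each subnet has 256 addresses
  207.198.120.0/24
  207.198.121.0/24
  207.198.122.0/24
  207.198.123.0/24
  207.198.124.0/24
  207.198.125.0/24
  207.198.126.0/24
  207.198.127.0/24
Subnets: 207.198.120.0/24, 207.198.121.0/24, 207.198.122.0/24, 207.198.123.0/24, 207.198.124.0/24, 207.198.125.0/24, 207.198.126.0/24, 207.198.127.0/24


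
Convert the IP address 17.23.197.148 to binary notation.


17 = 00010001
23 = 00010111
197 = 11000101
148 = 10010100
Binary: 00010001.00010111.11000101.10010100


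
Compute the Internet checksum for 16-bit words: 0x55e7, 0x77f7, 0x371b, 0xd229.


Sum all words (with carry folding):
+ 0x55e7 = 0x55e7
+ 0x77f7 = 0xcdde
+ 0x371b = 0x04fa
+ 0xd229 = 0xd723
One's complement: ~0xd723
Checksum = 0x28dc


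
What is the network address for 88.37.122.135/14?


IP:   01011000.00100101.01111010.10000111
Mask: 11111111.11111100.00000000.00000000
AND operation:
Net:  01011000.00100100.00000000.00000000
Network: 88.36.0.0/14


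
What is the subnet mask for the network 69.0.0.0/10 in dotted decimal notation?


/10 means 10 network bits, 22 host bits
Binary: 11111111110000000000000000000000
Mask: 255.192.0.0


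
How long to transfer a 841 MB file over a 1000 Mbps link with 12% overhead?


Effective throughput = 1000 * (1 - 12/100) = 880 Mbps
File size in Mb = 841 * 8 = 6728 Mb
Time = 6728 / 880
Time = 7.6455 seconds


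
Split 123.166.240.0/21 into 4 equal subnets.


New prefix = 21 + 2 = 23
Each subnet has 512 addresses
  123.166.240.0/23
  123.166.242.0/23
  123.166.244.0/23
  123.166.246.0/23
Subnets: 123.166.240.0/23, 123.166.242.0/23, 123.166.244.0/23, 123.166.246.0/23


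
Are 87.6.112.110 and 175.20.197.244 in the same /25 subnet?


Mask: 255.255.255.128
87.6.112.110 AND mask = 87.6.112.0
175.20.197.244 AND mask = 175.20.197.128
No, different subnets (87.6.112.0 vs 175.20.197.128)


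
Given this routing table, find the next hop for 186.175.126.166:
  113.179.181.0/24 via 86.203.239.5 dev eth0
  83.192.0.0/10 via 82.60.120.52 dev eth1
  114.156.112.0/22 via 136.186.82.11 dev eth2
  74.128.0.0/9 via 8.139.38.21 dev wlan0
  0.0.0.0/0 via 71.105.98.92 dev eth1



Longest prefix match for 186.175.126.166:
  /24 113.179.181.0: no
  /10 83.192.0.0: no
  /22 114.156.112.0: no
  /9 74.128.0.0: no
  /0 0.0.0.0: MATCH
Selected: next-hop 71.105.98.92 via eth1 (matched /0)


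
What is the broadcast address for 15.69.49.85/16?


Network: 15.69.0.0/16
Host bits = 16
Set all host bits to 1:
Broadcast: 15.69.255.255


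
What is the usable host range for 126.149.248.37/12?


Network: 126.144.0.0
Broadcast: 126.159.255.255
First usable = network + 1
Last usable = broadcast - 1
Range: 126.144.0.1 to 126.159.255.254


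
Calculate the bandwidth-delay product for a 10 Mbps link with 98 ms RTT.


BDP = bandwidth * RTT
= 10 Mbps * 98 ms
= 10 * 1e6 * 98 / 1000 bits
= 980000 bits
= 122500 bytes
= 119.6289 KB
BDP = 980000 bits (122500 bytes)


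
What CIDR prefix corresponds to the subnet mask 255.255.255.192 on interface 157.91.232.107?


Binary: 11111111.11111111.11111111.11000000
Count leading 1s
Prefix: /26


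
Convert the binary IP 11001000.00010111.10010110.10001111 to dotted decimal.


11001000 = 200
00010111 = 23
10010110 = 150
10001111 = 143
IP: 200.23.150.143


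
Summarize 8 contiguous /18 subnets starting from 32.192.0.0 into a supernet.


Original prefix: /18
Number of subnets: 8 = 2^3
New prefix = 18 - 3 = 15
Supernet: 32.192.0.0/15


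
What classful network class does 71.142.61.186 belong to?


First octet: 71
Binary: 01000111
0xxxxxxx -> Class A (1-126)
Class A, default mask 255.0.0.0 (/8)


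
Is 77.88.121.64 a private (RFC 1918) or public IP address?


RFC 1918 private ranges:
  10.0.0.0/8 (10.0.0.0 - 10.255.255.255)
  172.16.0.0/12 (172.16.0.0 - 172.31.255.255)
  192.168.0.0/16 (192.168.0.0 - 192.168.255.255)
Public (not in any RFC 1918 range)


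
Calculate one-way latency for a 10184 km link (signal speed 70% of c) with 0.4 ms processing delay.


Speed = 0.7 * 3e5 km/s = 210000 km/s
Propagation delay = 10184 / 210000 = 0.0485 s = 48.4952 ms
Processing delay = 0.4 ms
Total one-way latency = 48.8952 ms


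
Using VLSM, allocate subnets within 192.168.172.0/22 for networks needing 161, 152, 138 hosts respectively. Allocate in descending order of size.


161 hosts -> /24 (254 usable): 192.168.172.0/24
152 hosts -> /24 (254 usable): 192.168.173.0/24
138 hosts -> /24 (254 usable): 192.168.174.0/24
Allocation: 192.168.172.0/24 (161 hosts, 254 usable); 192.168.173.0/24 (152 hosts, 254 usable); 192.168.174.0/24 (138 hosts, 254 usable)


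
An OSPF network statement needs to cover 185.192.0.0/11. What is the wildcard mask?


Subnet mask: 255.224.0.0
Wildcard = 255.255.255.255 - subnet mask
255 - 255 = 0
255 - 224 = 31
255 - 0 = 255
255 - 0 = 255
Wildcard: 0.31.255.255


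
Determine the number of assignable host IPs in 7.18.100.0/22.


Host bits = 32 - 22 = 10
Total addresses = 2^10 = 1024
Usable = total - 2 (network and broadcast)
Usable hosts: 1022


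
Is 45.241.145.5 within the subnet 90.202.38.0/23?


Subnet network: 90.202.38.0
Test IP AND mask: 45.241.144.0
No, 45.241.145.5 is not in 90.202.38.0/23


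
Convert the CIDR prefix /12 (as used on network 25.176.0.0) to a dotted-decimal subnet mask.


/12 means 12 network bits, 20 host bits
Binary: 11111111111100000000000000000000
Mask: 255.240.0.0


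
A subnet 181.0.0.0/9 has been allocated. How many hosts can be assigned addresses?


Host bits = 32 - 9 = 23
Total addresses = 2^23 = 8388608
Usable = total - 2 (network and broadcast)
Usable hosts: 8388606


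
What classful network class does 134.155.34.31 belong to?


First octet: 134
Binary: 10000110
10xxxxxx -> Class B (128-191)
Class B, default mask 255.255.0.0 (/16)


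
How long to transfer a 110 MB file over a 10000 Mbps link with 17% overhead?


Effective throughput = 10000 * (1 - 17/100) = 8300 Mbps
File size in Mb = 110 * 8 = 880 Mb
Time = 880 / 8300
Time = 0.106 seconds


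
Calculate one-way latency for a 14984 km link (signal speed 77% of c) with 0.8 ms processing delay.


Speed = 0.77 * 3e5 km/s = 231000 km/s
Propagation delay = 14984 / 231000 = 0.0649 s = 64.8658 ms
Processing delay = 0.8 ms
Total one-way latency = 65.6658 ms


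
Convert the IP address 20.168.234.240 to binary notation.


20 = 00010100
168 = 10101000
234 = 11101010
240 = 11110000
Binary: 00010100.10101000.11101010.11110000


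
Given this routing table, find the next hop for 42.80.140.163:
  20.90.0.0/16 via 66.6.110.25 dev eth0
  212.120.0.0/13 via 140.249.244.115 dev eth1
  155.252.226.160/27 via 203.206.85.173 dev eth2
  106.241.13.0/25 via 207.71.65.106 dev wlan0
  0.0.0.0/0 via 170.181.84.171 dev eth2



Longest prefix match for 42.80.140.163:
  /16 20.90.0.0: no
  /13 212.120.0.0: no
  /27 155.252.226.160: no
  /25 106.241.13.0: no
  /0 0.0.0.0: MATCH
Selected: next-hop 170.181.84.171 via eth2 (matched /0)


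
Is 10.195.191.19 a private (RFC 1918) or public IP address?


RFC 1918 private ranges:
  10.0.0.0/8 (10.0.0.0 - 10.255.255.255)
  172.16.0.0/12 (172.16.0.0 - 172.31.255.255)
  192.168.0.0/16 (192.168.0.0 - 192.168.255.255)
Private (in 10.0.0.0/8)


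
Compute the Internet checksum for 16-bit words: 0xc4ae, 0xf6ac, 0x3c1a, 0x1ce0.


Sum all words (with carry folding):
+ 0xc4ae = 0xc4ae
+ 0xf6ac = 0xbb5b
+ 0x3c1a = 0xf775
+ 0x1ce0 = 0x1456
One's complement: ~0x1456
Checksum = 0xeba9


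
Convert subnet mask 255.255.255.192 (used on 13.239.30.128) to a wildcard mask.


Subnet mask: 255.255.255.192
Wildcard = 255.255.255.255 - subnet mask
255 - 255 = 0
255 - 255 = 0
255 - 255 = 0
255 - 192 = 63
Wildcard: 0.0.0.63


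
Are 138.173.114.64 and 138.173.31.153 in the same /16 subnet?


Mask: 255.255.0.0
138.173.114.64 AND mask = 138.173.0.0
138.173.31.153 AND mask = 138.173.0.0
Yes, same subnet (138.173.0.0)


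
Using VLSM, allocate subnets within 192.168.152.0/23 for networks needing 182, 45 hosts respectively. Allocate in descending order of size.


182 hosts -> /24 (254 usable): 192.168.152.0/24
45 hosts -> /26 (62 usable): 192.168.153.0/26
Allocation: 192.168.152.0/24 (182 hosts, 254 usable); 192.168.153.0/26 (45 hosts, 62 usable)


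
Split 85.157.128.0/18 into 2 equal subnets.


New prefix = 18 + 1 = 19
Each subnet has 8192 addresses
  85.157.128.0/19
  85.157.160.0/19
Subnets: 85.157.128.0/19, 85.157.160.0/19


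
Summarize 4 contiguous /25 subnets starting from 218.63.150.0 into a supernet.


Original prefix: /25
Number of subnets: 4 = 2^2
New prefix = 25 - 2 = 23
Supernet: 218.63.150.0/23


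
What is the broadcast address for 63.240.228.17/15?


Network: 63.240.0.0/15
Host bits = 17
Set all host bits to 1:
Broadcast: 63.241.255.255


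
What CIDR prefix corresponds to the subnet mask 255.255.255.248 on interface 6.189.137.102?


Binary: 11111111.11111111.11111111.11111000
Count leading 1s
Prefix: /29


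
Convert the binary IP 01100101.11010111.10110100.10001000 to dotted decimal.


01100101 = 101
11010111 = 215
10110100 = 180
10001000 = 136
IP: 101.215.180.136


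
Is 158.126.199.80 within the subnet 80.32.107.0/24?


Subnet network: 80.32.107.0
Test IP AND mask: 158.126.199.0
No, 158.126.199.80 is not in 80.32.107.0/24


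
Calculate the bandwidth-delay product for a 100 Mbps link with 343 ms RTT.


BDP = bandwidth * RTT
= 100 Mbps * 343 ms
= 100 * 1e6 * 343 / 1000 bits
= 34300000 bits
= 4287500 bytes
= 4187.0117 KB
BDP = 34300000 bits (4287500 bytes)


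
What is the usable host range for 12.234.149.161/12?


Network: 12.224.0.0
Broadcast: 12.239.255.255
First usable = network + 1
Last usable = broadcast - 1
Range: 12.224.0.1 to 12.239.255.254


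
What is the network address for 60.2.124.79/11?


IP:   00111100.00000010.01111100.01001111
Mask: 11111111.11100000.00000000.00000000
AND operation:
Net:  00111100.00000000.00000000.00000000
Network: 60.0.0.0/11


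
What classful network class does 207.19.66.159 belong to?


First octet: 207
Binary: 11001111
110xxxxx -> Class C (192-223)
Class C, default mask 255.255.255.0 (/24)


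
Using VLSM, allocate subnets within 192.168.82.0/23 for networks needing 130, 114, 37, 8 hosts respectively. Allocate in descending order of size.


130 hosts -> /24 (254 usable): 192.168.82.0/24
114 hosts -> /25 (126 usable): 192.168.83.0/25
37 hosts -> /26 (62 usable): 192.168.83.128/26
8 hosts -> /28 (14 usable): 192.168.83.192/28
Allocation: 192.168.82.0/24 (130 hosts, 254 usable); 192.168.83.0/25 (114 hosts, 126 usable); 192.168.83.128/26 (37 hosts, 62 usable); 192.168.83.192/28 (8 hosts, 14 usable)


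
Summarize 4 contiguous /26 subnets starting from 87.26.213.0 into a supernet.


Original prefix: /26
Number of subnets: 4 = 2^2
New prefix = 26 - 2 = 24
Supernet: 87.26.213.0/24


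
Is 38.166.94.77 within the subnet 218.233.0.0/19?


Subnet network: 218.233.0.0
Test IP AND mask: 38.166.64.0
No, 38.166.94.77 is not in 218.233.0.0/19


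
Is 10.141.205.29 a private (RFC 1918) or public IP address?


RFC 1918 private ranges:
  10.0.0.0/8 (10.0.0.0 - 10.255.255.255)
  172.16.0.0/12 (172.16.0.0 - 172.31.255.255)
  192.168.0.0/16 (192.168.0.0 - 192.168.255.255)
Private (in 10.0.0.0/8)


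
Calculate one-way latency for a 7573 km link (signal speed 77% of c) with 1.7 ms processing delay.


Speed = 0.77 * 3e5 km/s = 231000 km/s
Propagation delay = 7573 / 231000 = 0.0328 s = 32.7835 ms
Processing delay = 1.7 ms
Total one-way latency = 34.4835 ms


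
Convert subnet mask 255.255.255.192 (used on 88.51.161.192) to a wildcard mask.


Subnet mask: 255.255.255.192
Wildcard = 255.255.255.255 - subnet mask
255 - 255 = 0
255 - 255 = 0
255 - 255 = 0
255 - 192 = 63
Wildcard: 0.0.0.63


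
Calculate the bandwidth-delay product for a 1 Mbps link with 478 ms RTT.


BDP = bandwidth * RTT
= 1 Mbps * 478 ms
= 1 * 1e6 * 478 / 1000 bits
= 478000 bits
= 59750 bytes
= 58.3496 KB
BDP = 478000 bits (59750 bytes)


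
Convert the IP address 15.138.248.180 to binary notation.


15 = 00001111
138 = 10001010
248 = 11111000
180 = 10110100
Binary: 00001111.10001010.11111000.10110100


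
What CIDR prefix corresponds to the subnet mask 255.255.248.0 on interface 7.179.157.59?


Binary: 11111111.11111111.11111000.00000000
Count leading 1s
Prefix: /21


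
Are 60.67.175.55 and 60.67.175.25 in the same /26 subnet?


Mask: 255.255.255.192
60.67.175.55 AND mask = 60.67.175.0
60.67.175.25 AND mask = 60.67.175.0
Yes, same subnet (60.67.175.0)


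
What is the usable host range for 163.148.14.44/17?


Network: 163.148.0.0
Broadcast: 163.148.127.255
First usable = network + 1
Last usable = broadcast - 1
Range: 163.148.0.1 to 163.148.127.254


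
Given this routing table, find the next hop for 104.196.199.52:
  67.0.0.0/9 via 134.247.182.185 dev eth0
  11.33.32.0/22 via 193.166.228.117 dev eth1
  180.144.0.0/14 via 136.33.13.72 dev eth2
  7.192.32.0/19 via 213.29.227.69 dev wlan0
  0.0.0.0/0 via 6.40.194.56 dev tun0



Longest prefix match for 104.196.199.52:
  /9 67.0.0.0: no
  /22 11.33.32.0: no
  /14 180.144.0.0: no
  /19 7.192.32.0: no
  /0 0.0.0.0: MATCH
Selected: next-hop 6.40.194.56 via tun0 (matched /0)


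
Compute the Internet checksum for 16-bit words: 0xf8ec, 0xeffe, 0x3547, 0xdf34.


Sum all words (with carry folding):
+ 0xf8ec = 0xf8ec
+ 0xeffe = 0xe8eb
+ 0x3547 = 0x1e33
+ 0xdf34 = 0xfd67
One's complement: ~0xfd67
Checksum = 0x0298


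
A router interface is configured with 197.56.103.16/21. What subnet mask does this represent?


/21 means 21 network bits, 11 host bits
Binary: 11111111111111111111100000000000
Mask: 255.255.248.0


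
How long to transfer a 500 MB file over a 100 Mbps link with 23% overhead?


Effective throughput = 100 * (1 - 23/100) = 77 Mbps
File size in Mb = 500 * 8 = 4000 Mb
Time = 4000 / 77
Time = 51.9481 seconds


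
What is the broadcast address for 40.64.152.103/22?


Network: 40.64.152.0/22
Host bits = 10
Set all host bits to 1:
Broadcast: 40.64.155.255


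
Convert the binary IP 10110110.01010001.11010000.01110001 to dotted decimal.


10110110 = 182
01010001 = 81
11010000 = 208
01110001 = 113
IP: 182.81.208.113


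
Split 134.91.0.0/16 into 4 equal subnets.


New prefix = 16 + 2 = 18
Each subnet has 16384 addresses
  134.91.0.0/18
  134.91.64.0/18
  134.91.128.0/18
  134.91.192.0/18
Subnets: 134.91.0.0/18, 134.91.64.0/18, 134.91.128.0/18, 134.91.192.0/18


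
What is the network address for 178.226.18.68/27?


IP:   10110010.11100010.00010010.01000100
Mask: 11111111.11111111.11111111.11100000
AND operation:
Net:  10110010.11100010.00010010.01000000
Network: 178.226.18.64/27


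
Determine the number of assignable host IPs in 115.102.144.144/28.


Host bits = 32 - 28 = 4
Total addresses = 2^4 = 16
Usable = total - 2 (network and broadcast)
Usable hosts: 14


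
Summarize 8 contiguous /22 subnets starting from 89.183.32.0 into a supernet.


Original prefix: /22
Number of subnets: 8 = 2^3
New prefix = 22 - 3 = 19
Supernet: 89.183.32.0/19


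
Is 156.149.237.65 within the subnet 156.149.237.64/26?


Subnet network: 156.149.237.64
Test IP AND mask: 156.149.237.64
Yes, 156.149.237.65 is in 156.149.237.64/26


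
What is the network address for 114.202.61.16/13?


IP:   01110010.11001010.00111101.00010000
Mask: 11111111.11111000.00000000.00000000
AND operation:
Net:  01110010.11001000.00000000.00000000
Network: 114.200.0.0/13


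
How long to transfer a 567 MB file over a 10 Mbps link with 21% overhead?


Effective throughput = 10 * (1 - 21/100) = 7.9 Mbps
File size in Mb = 567 * 8 = 4536 Mb
Time = 4536 / 7.9
Time = 574.1772 seconds


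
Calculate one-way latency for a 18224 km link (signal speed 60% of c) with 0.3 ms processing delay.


Speed = 0.6 * 3e5 km/s = 180000 km/s
Propagation delay = 18224 / 180000 = 0.1012 s = 101.2444 ms
Processing delay = 0.3 ms
Total one-way latency = 101.5444 ms


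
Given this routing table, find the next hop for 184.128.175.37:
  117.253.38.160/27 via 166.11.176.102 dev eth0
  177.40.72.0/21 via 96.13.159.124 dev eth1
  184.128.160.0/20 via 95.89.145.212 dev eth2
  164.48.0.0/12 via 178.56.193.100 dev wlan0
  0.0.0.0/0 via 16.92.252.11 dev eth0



Longest prefix match for 184.128.175.37:
  /27 117.253.38.160: no
  /21 177.40.72.0: no
  /20 184.128.160.0: MATCH
  /12 164.48.0.0: no
  /0 0.0.0.0: MATCH
Selected: next-hop 95.89.145.212 via eth2 (matched /20)


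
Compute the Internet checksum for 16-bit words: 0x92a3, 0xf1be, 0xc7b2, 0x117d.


Sum all words (with carry folding):
+ 0x92a3 = 0x92a3
+ 0xf1be = 0x8462
+ 0xc7b2 = 0x4c15
+ 0x117d = 0x5d92
One's complement: ~0x5d92
Checksum = 0xa26d


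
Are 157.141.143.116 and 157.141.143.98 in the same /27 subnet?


Mask: 255.255.255.224
157.141.143.116 AND mask = 157.141.143.96
157.141.143.98 AND mask = 157.141.143.96
Yes, same subnet (157.141.143.96)


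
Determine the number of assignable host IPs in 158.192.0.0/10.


Host bits = 32 - 10 = 22
Total addresses = 2^22 = 4194304
Usable = total - 2 (network and broadcast)
Usable hosts: 4194302


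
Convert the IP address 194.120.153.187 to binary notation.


194 = 11000010
120 = 01111000
153 = 10011001
187 = 10111011
Binary: 11000010.01111000.10011001.10111011


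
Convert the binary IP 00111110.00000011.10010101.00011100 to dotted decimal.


00111110 = 62
00000011 = 3
10010101 = 149
00011100 = 28
IP: 62.3.149.28


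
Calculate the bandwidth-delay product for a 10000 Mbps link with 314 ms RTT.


BDP = bandwidth * RTT
= 10000 Mbps * 314 ms
= 10000 * 1e6 * 314 / 1000 bits
= 3140000000 bits
= 392500000 bytes
= 383300.7812 KB
BDP = 3140000000 bits (392500000 bytes)


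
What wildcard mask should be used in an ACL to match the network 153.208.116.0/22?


Subnet mask: 255.255.252.0
Wildcard = 255.255.255.255 - subnet mask
255 - 255 = 0
255 - 255 = 0
255 - 252 = 3
255 - 0 = 255
Wildcard: 0.0.3.255


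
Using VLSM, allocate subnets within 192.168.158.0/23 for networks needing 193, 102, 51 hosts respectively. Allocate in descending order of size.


193 hosts -> /24 (254 usable): 192.168.158.0/24
102 hosts -> /25 (126 usable): 192.168.159.0/25
51 hosts -> /26 (62 usable): 192.168.159.128/26
Allocation: 192.168.158.0/24 (193 hosts, 254 usable); 192.168.159.0/25 (102 hosts, 126 usable); 192.168.159.128/26 (51 hosts, 62 usable)


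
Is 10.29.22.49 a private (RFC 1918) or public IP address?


RFC 1918 private ranges:
  10.0.0.0/8 (10.0.0.0 - 10.255.255.255)
  172.16.0.0/12 (172.16.0.0 - 172.31.255.255)
  192.168.0.0/16 (192.168.0.0 - 192.168.255.255)
Private (in 10.0.0.0/8)


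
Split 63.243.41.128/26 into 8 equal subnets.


New prefix = 26 + 3 = 29
Each subnet has 8 addresses
  63.243.41.128/29
  63.243.41.136/29
  63.243.41.144/29
  63.243.41.152/29
  63.243.41.160/29
  63.243.41.168/29
  63.243.41.176/29
  63.243.41.184/29
Subnets: 63.243.41.128/29, 63.243.41.136/29, 63.243.41.144/29, 63.243.41.152/29, 63.243.41.160/29, 63.243.41.168/29, 63.243.41.176/29, 63.243.41.184/29


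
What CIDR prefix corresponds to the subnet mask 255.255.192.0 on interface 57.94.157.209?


Binary: 11111111.11111111.11000000.00000000
Count leading 1s
Prefix: /18


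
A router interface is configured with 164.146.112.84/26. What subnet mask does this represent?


/26 means 26 network bits, 6 host bits
Binary: 11111111111111111111111111000000
Mask: 255.255.255.192


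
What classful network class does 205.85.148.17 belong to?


First octet: 205
Binary: 11001101
110xxxxx -> Class C (192-223)
Class C, default mask 255.255.255.0 (/24)


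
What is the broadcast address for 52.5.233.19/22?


Network: 52.5.232.0/22
Host bits = 10
Set all host bits to 1:
Broadcast: 52.5.235.255


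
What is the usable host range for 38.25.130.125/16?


Network: 38.25.0.0
Broadcast: 38.25.255.255
First usable = network + 1
Last usable = broadcast - 1
Range: 38.25.0.1 to 38.25.255.254


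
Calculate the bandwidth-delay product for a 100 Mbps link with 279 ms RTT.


BDP = bandwidth * RTT
= 100 Mbps * 279 ms
= 100 * 1e6 * 279 / 1000 bits
= 27900000 bits
= 3487500 bytes
= 3405.7617 KB
BDP = 27900000 bits (3487500 bytes)


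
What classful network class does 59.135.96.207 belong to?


First octet: 59
Binary: 00111011
0xxxxxxx -> Class A (1-126)
Class A, default mask 255.0.0.0 (/8)


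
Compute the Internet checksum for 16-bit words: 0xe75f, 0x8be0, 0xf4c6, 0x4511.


Sum all words (with carry folding):
+ 0xe75f = 0xe75f
+ 0x8be0 = 0x7340
+ 0xf4c6 = 0x6807
+ 0x4511 = 0xad18
One's complement: ~0xad18
Checksum = 0x52e7


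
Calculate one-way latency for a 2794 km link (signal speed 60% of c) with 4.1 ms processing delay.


Speed = 0.6 * 3e5 km/s = 180000 km/s
Propagation delay = 2794 / 180000 = 0.0155 s = 15.5222 ms
Processing delay = 4.1 ms
Total one-way latency = 19.6222 ms


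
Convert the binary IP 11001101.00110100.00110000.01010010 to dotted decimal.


11001101 = 205
00110100 = 52
00110000 = 48
01010010 = 82
IP: 205.52.48.82


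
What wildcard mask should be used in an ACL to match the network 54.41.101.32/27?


Subnet mask: 255.255.255.224
Wildcard = 255.255.255.255 - subnet mask
255 - 255 = 0
255 - 255 = 0
255 - 255 = 0
255 - 224 = 31
Wildcard: 0.0.0.31


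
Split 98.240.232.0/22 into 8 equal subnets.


New prefix = 22 + 3 = 25
Each subnet has 128 addresses
  98.240.232.0/25
  98.240.232.128/25
  98.240.233.0/25
  98.240.233.128/25
  98.240.234.0/25
  98.240.234.128/25
  98.240.235.0/25
  98.240.235.128/25
Subnets: 98.240.232.0/25, 98.240.232.128/25, 98.240.233.0/25, 98.240.233.128/25, 98.240.234.0/25, 98.240.234.128/25, 98.240.235.0/25, 98.240.235.128/25


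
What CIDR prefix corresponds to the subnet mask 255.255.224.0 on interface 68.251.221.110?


Binary: 11111111.11111111.11100000.00000000
Count leading 1s
Prefix: /19


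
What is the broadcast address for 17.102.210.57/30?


Network: 17.102.210.56/30
Host bits = 2
Set all host bits to 1:
Broadcast: 17.102.210.59


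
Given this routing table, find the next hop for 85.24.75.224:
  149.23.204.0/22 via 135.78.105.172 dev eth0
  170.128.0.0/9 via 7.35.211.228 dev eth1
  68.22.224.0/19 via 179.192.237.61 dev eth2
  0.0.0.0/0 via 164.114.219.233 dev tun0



Longest prefix match for 85.24.75.224:
  /22 149.23.204.0: no
  /9 170.128.0.0: no
  /19 68.22.224.0: no
  /0 0.0.0.0: MATCH
Selected: next-hop 164.114.219.233 via tun0 (matched /0)


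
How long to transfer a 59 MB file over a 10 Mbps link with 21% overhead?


Effective throughput = 10 * (1 - 21/100) = 7.9 Mbps
File size in Mb = 59 * 8 = 472 Mb
Time = 472 / 7.9
Time = 59.7468 seconds


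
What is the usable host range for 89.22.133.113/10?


Network: 89.0.0.0
Broadcast: 89.63.255.255
First usable = network + 1
Last usable = broadcast - 1
Range: 89.0.0.1 to 89.63.255.254


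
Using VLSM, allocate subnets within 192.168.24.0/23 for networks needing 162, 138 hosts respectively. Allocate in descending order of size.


162 hosts -> /24 (254 usable): 192.168.24.0/24
138 hosts -> /24 (254 usable): 192.168.25.0/24
Allocation: 192.168.24.0/24 (162 hosts, 254 usable); 192.168.25.0/24 (138 hosts, 254 usable)


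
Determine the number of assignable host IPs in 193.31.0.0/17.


Host bits = 32 - 17 = 15
Total addresses = 2^15 = 32768
Usable = total - 2 (network and broadcast)
Usable hosts: 32766


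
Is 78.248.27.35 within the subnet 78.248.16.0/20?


Subnet network: 78.248.16.0
Test IP AND mask: 78.248.16.0
Yes, 78.248.27.35 is in 78.248.16.0/20


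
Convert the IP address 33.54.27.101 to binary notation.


33 = 00100001
54 = 00110110
27 = 00011011
101 = 01100101
Binary: 00100001.00110110.00011011.01100101


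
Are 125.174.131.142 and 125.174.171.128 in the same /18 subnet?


Mask: 255.255.192.0
125.174.131.142 AND mask = 125.174.128.0
125.174.171.128 AND mask = 125.174.128.0
Yes, same subnet (125.174.128.0)


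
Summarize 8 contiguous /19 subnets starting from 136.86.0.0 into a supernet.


Original prefix: /19
Number of subnets: 8 = 2^3
New prefix = 19 - 3 = 16
Supernet: 136.86.0.0/16


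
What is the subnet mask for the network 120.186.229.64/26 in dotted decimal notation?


/26 means 26 network bits, 6 host bits
Binary: 11111111111111111111111111000000
Mask: 255.255.255.192


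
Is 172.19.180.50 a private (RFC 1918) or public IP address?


RFC 1918 private ranges:
  10.0.0.0/8 (10.0.0.0 - 10.255.255.255)
  172.16.0.0/12 (172.16.0.0 - 172.31.255.255)
  192.168.0.0/16 (192.168.0.0 - 192.168.255.255)
Private (in 172.16.0.0/12)


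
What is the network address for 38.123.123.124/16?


IP:   00100110.01111011.01111011.01111100
Mask: 11111111.11111111.00000000.00000000
AND operation:
Net:  00100110.01111011.00000000.00000000
Network: 38.123.0.0/16


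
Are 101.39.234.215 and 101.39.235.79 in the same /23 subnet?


Mask: 255.255.254.0
101.39.234.215 AND mask = 101.39.234.0
101.39.235.79 AND mask = 101.39.234.0
Yes, same subnet (101.39.234.0)


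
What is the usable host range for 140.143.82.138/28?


Network: 140.143.82.128
Broadcast: 140.143.82.143
First usable = network + 1
Last usable = broadcast - 1
Range: 140.143.82.129 to 140.143.82.142


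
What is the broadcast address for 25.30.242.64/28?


Network: 25.30.242.64/28
Host bits = 4
Set all host bits to 1:
Broadcast: 25.30.242.79


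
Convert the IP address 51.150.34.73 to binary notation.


51 = 00110011
150 = 10010110
34 = 00100010
73 = 01001001
Binary: 00110011.10010110.00100010.01001001


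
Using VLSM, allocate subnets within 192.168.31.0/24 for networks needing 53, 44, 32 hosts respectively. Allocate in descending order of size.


53 hosts -> /26 (62 usable): 192.168.31.0/26
44 hosts -> /26 (62 usable): 192.168.31.64/26
32 hosts -> /26 (62 usable): 192.168.31.128/26
Allocation: 192.168.31.0/26 (53 hosts, 62 usable); 192.168.31.64/26 (44 hosts, 62 usable); 192.168.31.128/26 (32 hosts, 62 usable)


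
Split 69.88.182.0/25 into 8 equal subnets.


New prefix = 25 + 3 = 28
Each subnet has 16 addresses
  69.88.182.0/28
  69.88.182.16/28
  69.88.182.32/28
  69.88.182.48/28
  69.88.182.64/28
  69.88.182.80/28
  69.88.182.96/28
  69.88.182.112/28
Subnets: 69.88.182.0/28, 69.88.182.16/28, 69.88.182.32/28, 69.88.182.48/28, 69.88.182.64/28, 69.88.182.80/28, 69.88.182.96/28, 69.88.182.112/28


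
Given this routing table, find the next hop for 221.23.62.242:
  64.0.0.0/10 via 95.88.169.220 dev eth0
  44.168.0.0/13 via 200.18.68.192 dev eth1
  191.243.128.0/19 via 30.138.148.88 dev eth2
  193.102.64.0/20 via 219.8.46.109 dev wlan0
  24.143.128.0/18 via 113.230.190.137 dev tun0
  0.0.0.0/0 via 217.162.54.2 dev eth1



Longest prefix match for 221.23.62.242:
  /10 64.0.0.0: no
  /13 44.168.0.0: no
  /19 191.243.128.0: no
  /20 193.102.64.0: no
  /18 24.143.128.0: no
  /0 0.0.0.0: MATCH
Selected: next-hop 217.162.54.2 via eth1 (matched /0)


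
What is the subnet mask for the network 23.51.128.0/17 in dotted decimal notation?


/17 means 17 network bits, 15 host bits
Binary: 11111111111111111000000000000000
Mask: 255.255.128.0


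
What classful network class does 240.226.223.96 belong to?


First octet: 240
Binary: 11110000
1111xxxx -> Class E (240-255)
Class E (reserved), default mask N/A


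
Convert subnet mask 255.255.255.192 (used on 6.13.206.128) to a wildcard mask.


Subnet mask: 255.255.255.192
Wildcard = 255.255.255.255 - subnet mask
255 - 255 = 0
255 - 255 = 0
255 - 255 = 0
255 - 192 = 63
Wildcard: 0.0.0.63


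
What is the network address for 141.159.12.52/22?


IP:   10001101.10011111.00001100.00110100
Mask: 11111111.11111111.11111100.00000000
AND operation:
Net:  10001101.10011111.00001100.00000000
Network: 141.159.12.0/22


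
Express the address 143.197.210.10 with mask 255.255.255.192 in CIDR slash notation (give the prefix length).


Binary: 11111111.11111111.11111111.11000000
Count leading 1s
Prefix: /26


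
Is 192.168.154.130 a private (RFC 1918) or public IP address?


RFC 1918 private ranges:
  10.0.0.0/8 (10.0.0.0 - 10.255.255.255)
  172.16.0.0/12 (172.16.0.0 - 172.31.255.255)
  192.168.0.0/16 (192.168.0.0 - 192.168.255.255)
Private (in 192.168.0.0/16)


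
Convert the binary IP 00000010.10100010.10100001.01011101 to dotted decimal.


00000010 = 2
10100010 = 162
10100001 = 161
01011101 = 93
IP: 2.162.161.93


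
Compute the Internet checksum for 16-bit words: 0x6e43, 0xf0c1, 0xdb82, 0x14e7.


Sum all words (with carry folding):
+ 0x6e43 = 0x6e43
+ 0xf0c1 = 0x5f05
+ 0xdb82 = 0x3a88
+ 0x14e7 = 0x4f6f
One's complement: ~0x4f6f
Checksum = 0xb090


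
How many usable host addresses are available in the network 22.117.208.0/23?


Host bits = 32 - 23 = 9
Total addresses = 2^9 = 512
Usable = total - 2 (network and broadcast)
Usable hosts: 510


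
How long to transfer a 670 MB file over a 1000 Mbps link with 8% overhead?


Effective throughput = 1000 * (1 - 8/100) = 920 Mbps
File size in Mb = 670 * 8 = 5360 Mb
Time = 5360 / 920
Time = 5.8261 seconds


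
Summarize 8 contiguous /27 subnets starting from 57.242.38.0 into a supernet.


Original prefix: /27
Number of subnets: 8 = 2^3
New prefix = 27 - 3 = 24
Supernet: 57.242.38.0/24


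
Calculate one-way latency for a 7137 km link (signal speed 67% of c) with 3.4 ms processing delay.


Speed = 0.67 * 3e5 km/s = 201000 km/s
Propagation delay = 7137 / 201000 = 0.0355 s = 35.5075 ms
Processing delay = 3.4 ms
Total one-way latency = 38.9075 ms


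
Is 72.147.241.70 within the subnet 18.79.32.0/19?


Subnet network: 18.79.32.0
Test IP AND mask: 72.147.224.0
No, 72.147.241.70 is not in 18.79.32.0/19


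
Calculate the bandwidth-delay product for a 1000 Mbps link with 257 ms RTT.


BDP = bandwidth * RTT
= 1000 Mbps * 257 ms
= 1000 * 1e6 * 257 / 1000 bits
= 257000000 bits
= 32125000 bytes
= 31372.0703 KB
BDP = 257000000 bits (32125000 bytes)
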